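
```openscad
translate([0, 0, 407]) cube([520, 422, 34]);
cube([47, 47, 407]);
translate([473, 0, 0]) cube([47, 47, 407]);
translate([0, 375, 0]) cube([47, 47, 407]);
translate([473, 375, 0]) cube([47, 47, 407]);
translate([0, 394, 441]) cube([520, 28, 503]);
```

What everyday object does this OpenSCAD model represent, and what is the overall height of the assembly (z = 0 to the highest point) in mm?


A chair. The overall height is 944 mm.

A slab on four corner posts with a tall panel at the back — a chair. The seat slab sits at z = 407 with thickness 34, and the 503 mm backrest starts at the seat top, so the overall height is 407 + 34 + 503 = 944 mm.


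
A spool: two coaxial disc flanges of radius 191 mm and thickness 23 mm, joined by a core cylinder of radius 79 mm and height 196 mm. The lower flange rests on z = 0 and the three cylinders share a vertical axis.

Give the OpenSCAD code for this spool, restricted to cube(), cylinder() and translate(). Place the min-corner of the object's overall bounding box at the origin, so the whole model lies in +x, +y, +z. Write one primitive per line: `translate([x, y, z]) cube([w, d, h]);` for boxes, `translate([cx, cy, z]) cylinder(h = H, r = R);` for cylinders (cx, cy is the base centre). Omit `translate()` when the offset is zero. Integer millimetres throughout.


translate([191, 191, 0]) cylinder(h = 23, r = 191);
translate([191, 191, 23]) cylinder(h = 196, r = 79);
translate([191, 191, 219]) cylinder(h = 23, r = 191);


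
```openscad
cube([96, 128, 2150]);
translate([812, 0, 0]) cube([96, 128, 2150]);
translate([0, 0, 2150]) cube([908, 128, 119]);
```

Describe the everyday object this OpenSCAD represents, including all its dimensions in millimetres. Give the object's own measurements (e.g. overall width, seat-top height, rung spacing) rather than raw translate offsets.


A door frame. The clear opening is 716 mm wide and 2150 mm high. Two 96 mm wide jambs, 128 mm deep, stand either side of the opening from the floor to the top of the opening. A 119 mm thick head sits across the top of both jambs, spanning the full outside width of the frame.


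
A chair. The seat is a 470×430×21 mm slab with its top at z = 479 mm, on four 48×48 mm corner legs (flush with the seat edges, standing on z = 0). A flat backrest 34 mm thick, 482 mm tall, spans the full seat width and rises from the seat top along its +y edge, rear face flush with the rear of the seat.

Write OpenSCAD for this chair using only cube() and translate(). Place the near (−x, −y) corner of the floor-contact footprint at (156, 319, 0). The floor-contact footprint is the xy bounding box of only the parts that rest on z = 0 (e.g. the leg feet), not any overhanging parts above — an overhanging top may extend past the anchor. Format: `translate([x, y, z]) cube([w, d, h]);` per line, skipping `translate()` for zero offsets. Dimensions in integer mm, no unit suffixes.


translate([156, 319, 458]) cube([470, 430, 21]);
translate([156, 319, 0]) cube([48, 48, 458]);
translate([578, 319, 0]) cube([48, 48, 458]);
translate([156, 701, 0]) cube([48, 48, 458]);
translate([578, 701, 0]) cube([48, 48, 458]);
translate([156, 715, 479]) cube([470, 34, 482]);


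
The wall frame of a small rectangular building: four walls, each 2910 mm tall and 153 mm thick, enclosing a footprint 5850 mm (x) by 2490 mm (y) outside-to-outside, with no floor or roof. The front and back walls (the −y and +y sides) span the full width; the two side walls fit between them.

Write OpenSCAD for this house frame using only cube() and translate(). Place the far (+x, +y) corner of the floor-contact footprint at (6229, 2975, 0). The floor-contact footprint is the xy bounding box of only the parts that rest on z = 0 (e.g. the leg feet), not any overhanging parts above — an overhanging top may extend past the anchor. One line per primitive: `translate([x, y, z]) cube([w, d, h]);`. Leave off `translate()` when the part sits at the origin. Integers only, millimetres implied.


translate([379, 485, 0]) cube([5850, 153, 2910]);
translate([379, 2822, 0]) cube([5850, 153, 2910]);
translate([379, 638, 0]) cube([153, 2184, 2910]);
translate([6076, 638, 0]) cube([153, 2184, 2910]);


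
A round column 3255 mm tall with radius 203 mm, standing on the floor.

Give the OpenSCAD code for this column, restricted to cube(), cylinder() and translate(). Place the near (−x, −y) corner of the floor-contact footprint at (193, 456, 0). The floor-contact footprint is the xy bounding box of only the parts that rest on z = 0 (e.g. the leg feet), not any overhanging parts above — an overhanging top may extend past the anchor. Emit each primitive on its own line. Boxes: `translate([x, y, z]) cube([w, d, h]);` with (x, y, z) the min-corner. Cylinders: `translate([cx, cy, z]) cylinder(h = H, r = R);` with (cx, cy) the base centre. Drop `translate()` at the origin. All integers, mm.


translate([396, 659, 0]) cylinder(h = 3255, r = 203);


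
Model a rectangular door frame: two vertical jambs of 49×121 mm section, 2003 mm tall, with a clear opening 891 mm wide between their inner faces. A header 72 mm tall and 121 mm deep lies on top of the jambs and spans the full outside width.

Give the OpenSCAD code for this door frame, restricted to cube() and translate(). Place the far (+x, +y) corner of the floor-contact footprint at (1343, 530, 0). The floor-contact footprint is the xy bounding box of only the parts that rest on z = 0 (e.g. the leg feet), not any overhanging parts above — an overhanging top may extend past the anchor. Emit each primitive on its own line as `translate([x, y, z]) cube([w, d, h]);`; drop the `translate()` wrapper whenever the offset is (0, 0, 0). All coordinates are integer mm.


translate([354, 409, 0]) cube([49, 121, 2003]);
translate([1294, 409, 0]) cube([49, 121, 2003]);
translate([354, 409, 2003]) cube([989, 121, 72]);


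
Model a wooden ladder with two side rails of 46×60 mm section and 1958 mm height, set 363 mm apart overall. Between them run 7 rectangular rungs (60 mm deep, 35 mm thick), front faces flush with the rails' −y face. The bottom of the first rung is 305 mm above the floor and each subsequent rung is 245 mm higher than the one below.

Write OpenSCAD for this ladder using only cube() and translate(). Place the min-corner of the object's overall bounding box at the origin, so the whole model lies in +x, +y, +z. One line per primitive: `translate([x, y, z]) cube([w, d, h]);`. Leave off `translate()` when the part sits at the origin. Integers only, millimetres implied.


cube([46, 60, 1958]);
translate([317, 0, 0]) cube([46, 60, 1958]);
translate([46, 0, 305]) cube([271, 60, 35]);
translate([46, 0, 550]) cube([271, 60, 35]);
translate([46, 0, 795]) cube([271, 60, 35]);
translate([46, 0, 1040]) cube([271, 60, 35]);
translate([46, 0, 1285]) cube([271, 60, 35]);
translate([46, 0, 1530]) cube([271, 60, 35]);
translate([46, 0, 1775]) cube([271, 60, 35]);


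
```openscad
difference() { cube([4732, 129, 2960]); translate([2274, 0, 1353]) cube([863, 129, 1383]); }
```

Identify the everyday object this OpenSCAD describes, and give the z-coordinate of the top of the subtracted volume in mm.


A wall with a window opening. The window head height is 2736 mm.

A wall with a rectangular opening subtracted — a window. Sill at z = 1353, opening 1383 mm tall, so the head is at 1353 + 1383 = 2736 mm.


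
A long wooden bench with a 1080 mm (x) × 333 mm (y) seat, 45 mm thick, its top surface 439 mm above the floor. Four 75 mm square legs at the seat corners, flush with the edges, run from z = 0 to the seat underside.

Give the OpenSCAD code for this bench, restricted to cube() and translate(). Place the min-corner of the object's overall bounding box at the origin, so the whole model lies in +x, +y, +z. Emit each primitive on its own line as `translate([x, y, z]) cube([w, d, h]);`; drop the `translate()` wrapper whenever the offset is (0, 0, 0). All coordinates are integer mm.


translate([0, 0, 394]) cube([1080, 333, 45]);
cube([75, 75, 394]);
translate([0, 258, 0]) cube([75, 75, 394]);
translate([1005, 0, 0]) cube([75, 75, 394]);
translate([1005, 258, 0]) cube([75, 75, 394]);


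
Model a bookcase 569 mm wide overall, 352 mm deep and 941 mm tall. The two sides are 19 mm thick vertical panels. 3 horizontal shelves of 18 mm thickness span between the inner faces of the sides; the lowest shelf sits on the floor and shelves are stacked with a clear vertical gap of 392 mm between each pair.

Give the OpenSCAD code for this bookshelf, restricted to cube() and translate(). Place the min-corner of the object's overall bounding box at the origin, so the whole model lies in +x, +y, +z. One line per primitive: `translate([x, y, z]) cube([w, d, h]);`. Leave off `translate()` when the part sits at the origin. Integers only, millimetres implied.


cube([19, 352, 941]);
translate([550, 0, 0]) cube([19, 352, 941]);
translate([19, 0, 0]) cube([531, 352, 18]);
translate([19, 0, 410]) cube([531, 352, 18]);
translate([19, 0, 820]) cube([531, 352, 18]);


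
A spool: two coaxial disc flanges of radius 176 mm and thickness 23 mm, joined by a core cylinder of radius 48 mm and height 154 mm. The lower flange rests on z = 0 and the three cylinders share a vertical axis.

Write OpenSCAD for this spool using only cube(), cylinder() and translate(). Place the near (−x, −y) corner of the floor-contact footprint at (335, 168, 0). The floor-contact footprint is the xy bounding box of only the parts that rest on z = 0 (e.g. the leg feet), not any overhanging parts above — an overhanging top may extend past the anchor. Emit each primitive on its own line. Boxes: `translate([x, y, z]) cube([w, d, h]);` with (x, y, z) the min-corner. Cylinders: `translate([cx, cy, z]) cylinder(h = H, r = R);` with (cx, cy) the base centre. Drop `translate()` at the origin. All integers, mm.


translate([511, 344, 0]) cylinder(h = 23, r = 176);
translate([511, 344, 23]) cylinder(h = 154, r = 48);
translate([511, 344, 177]) cylinder(h = 23, r = 176);


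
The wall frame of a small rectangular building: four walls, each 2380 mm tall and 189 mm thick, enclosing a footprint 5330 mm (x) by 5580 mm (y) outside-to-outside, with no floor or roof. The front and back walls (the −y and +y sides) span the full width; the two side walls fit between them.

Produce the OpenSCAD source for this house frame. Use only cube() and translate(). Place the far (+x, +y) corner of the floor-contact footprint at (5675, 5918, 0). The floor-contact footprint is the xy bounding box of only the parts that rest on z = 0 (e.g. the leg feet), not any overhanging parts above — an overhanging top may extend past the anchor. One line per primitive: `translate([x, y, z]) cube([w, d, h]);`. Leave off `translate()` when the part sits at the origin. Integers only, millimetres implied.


translate([345, 338, 0]) cube([5330, 189, 2380]);
translate([345, 5729, 0]) cube([5330, 189, 2380]);
translate([345, 527, 0]) cube([189, 5202, 2380]);
translate([5486, 527, 0]) cube([189, 5202, 2380]);


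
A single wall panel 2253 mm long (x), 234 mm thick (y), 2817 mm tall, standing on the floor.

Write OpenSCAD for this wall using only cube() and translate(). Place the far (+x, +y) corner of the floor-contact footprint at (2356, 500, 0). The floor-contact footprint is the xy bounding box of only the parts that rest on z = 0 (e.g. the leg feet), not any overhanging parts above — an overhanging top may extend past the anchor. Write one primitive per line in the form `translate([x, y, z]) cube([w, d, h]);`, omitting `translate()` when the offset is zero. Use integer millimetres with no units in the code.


translate([103, 266, 0]) cube([2253, 234, 2817]);


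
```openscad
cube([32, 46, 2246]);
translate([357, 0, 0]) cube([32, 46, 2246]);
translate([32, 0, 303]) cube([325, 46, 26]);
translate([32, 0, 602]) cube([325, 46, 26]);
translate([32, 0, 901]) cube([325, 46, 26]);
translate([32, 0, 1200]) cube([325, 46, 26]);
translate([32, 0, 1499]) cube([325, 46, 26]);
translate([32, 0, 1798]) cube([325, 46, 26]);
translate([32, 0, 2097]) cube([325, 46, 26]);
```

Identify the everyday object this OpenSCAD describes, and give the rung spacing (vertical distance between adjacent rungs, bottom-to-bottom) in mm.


A ladder. The rung spacing is 299 mm.

Two tall 32×46 posts with 7 short bars between them — a ladder. Adjacent rungs sit at z = 303 and z = 602, so the spacing is 602 − 303 = 299 mm.


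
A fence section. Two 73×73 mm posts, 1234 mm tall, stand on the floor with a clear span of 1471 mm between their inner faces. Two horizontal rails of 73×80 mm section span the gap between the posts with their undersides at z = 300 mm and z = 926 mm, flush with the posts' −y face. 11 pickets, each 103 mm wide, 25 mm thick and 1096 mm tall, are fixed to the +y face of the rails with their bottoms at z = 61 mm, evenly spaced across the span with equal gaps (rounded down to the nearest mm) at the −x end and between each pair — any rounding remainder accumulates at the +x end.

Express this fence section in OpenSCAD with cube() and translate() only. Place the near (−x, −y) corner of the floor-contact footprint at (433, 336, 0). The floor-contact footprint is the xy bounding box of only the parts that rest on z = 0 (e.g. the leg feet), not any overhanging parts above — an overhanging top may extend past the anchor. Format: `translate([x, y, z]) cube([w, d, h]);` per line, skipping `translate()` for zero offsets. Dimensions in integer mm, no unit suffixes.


translate([433, 336, 0]) cube([73, 73, 1234]);
translate([1977, 336, 0]) cube([73, 73, 1234]);
translate([506, 336, 300]) cube([1471, 73, 80]);
translate([506, 336, 926]) cube([1471, 73, 80]);
translate([534, 409, 61]) cube([103, 25, 1096]);
translate([665, 409, 61]) cube([103, 25, 1096]);
translate([796, 409, 61]) cube([103, 25, 1096]);
translate([927, 409, 61]) cube([103, 25, 1096]);
translate([1058, 409, 61]) cube([103, 25, 1096]);
translate([1189, 409, 61]) cube([103, 25, 1096]);
translate([1320, 409, 61]) cube([103, 25, 1096]);
translate([1451, 409, 61]) cube([103, 25, 1096]);
translate([1582, 409, 61]) cube([103, 25, 1096]);
translate([1713, 409, 61]) cube([103, 25, 1096]);
translate([1844, 409, 61]) cube([103, 25, 1096]);


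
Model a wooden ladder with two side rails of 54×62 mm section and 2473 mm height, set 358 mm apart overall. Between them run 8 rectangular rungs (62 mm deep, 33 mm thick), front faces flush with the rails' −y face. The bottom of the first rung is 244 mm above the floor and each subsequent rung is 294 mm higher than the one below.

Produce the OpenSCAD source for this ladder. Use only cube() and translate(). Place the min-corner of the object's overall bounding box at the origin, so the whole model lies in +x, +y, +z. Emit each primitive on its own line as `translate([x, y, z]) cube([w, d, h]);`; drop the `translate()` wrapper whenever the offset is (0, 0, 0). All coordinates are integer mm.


cube([54, 62, 2473]);
translate([304, 0, 0]) cube([54, 62, 2473]);
translate([54, 0, 244]) cube([250, 62, 33]);
translate([54, 0, 538]) cube([250, 62, 33]);
translate([54, 0, 832]) cube([250, 62, 33]);
translate([54, 0, 1126]) cube([250, 62, 33]);
translate([54, 0, 1420]) cube([250, 62, 33]);
translate([54, 0, 1714]) cube([250, 62, 33]);
translate([54, 0, 2008]) cube([250, 62, 33]);
translate([54, 0, 2302]) cube([250, 62, 33]);


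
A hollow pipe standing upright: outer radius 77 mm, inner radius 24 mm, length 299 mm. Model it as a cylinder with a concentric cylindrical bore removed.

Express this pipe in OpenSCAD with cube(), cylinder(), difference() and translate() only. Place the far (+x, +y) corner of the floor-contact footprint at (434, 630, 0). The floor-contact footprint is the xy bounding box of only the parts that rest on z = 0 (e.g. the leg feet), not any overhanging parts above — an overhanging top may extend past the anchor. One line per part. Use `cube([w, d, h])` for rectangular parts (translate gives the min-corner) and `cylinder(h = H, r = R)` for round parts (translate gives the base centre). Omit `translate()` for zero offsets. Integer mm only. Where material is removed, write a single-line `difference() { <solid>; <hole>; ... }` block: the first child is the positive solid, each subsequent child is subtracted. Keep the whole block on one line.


difference() { translate([357, 553, 0]) cylinder(h = 299, r = 77); translate([357, 553, 0]) cylinder(h = 299, r = 24); }


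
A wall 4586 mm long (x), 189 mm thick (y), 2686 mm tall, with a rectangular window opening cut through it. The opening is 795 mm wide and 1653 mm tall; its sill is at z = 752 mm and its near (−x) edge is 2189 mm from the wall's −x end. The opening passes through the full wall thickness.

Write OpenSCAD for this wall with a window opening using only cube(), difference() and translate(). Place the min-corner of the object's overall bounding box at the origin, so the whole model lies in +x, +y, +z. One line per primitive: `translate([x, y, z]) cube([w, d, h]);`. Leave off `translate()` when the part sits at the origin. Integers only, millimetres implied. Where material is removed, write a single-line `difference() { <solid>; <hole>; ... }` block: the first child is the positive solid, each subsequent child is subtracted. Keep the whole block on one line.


difference() { cube([4586, 189, 2686]); translate([2189, 0, 752]) cube([795, 189, 1653]); }


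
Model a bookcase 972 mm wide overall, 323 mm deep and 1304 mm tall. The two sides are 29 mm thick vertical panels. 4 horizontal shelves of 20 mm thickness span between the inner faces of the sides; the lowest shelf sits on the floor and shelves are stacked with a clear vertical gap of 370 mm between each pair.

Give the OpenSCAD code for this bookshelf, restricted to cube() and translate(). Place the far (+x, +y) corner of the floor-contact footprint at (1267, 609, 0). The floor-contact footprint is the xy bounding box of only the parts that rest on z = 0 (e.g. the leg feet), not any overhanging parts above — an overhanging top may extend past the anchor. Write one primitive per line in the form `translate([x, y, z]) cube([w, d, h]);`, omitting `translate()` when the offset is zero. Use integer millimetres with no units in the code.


translate([295, 286, 0]) cube([29, 323, 1304]);
translate([1238, 286, 0]) cube([29, 323, 1304]);
translate([324, 286, 0]) cube([914, 323, 20]);
translate([324, 286, 390]) cube([914, 323, 20]);
translate([324, 286, 780]) cube([914, 323, 20]);
translate([324, 286, 1170]) cube([914, 323, 20]);


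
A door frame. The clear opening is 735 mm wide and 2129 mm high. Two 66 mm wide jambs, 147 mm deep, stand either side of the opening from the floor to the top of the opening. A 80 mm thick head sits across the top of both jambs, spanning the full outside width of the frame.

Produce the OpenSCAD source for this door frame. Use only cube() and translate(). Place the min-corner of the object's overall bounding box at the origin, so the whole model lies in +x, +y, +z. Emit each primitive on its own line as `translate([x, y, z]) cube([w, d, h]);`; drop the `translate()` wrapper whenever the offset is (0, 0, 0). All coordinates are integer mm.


cube([66, 147, 2129]);
translate([801, 0, 0]) cube([66, 147, 2129]);
translate([0, 0, 2129]) cube([867, 147, 80]);


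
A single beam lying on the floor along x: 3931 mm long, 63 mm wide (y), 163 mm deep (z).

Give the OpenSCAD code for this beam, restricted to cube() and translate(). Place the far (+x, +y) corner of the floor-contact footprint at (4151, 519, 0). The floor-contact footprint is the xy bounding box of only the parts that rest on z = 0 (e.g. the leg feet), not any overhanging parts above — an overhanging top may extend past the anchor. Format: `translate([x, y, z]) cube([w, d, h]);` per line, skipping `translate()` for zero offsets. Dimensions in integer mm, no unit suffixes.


translate([220, 456, 0]) cube([3931, 63, 163]);


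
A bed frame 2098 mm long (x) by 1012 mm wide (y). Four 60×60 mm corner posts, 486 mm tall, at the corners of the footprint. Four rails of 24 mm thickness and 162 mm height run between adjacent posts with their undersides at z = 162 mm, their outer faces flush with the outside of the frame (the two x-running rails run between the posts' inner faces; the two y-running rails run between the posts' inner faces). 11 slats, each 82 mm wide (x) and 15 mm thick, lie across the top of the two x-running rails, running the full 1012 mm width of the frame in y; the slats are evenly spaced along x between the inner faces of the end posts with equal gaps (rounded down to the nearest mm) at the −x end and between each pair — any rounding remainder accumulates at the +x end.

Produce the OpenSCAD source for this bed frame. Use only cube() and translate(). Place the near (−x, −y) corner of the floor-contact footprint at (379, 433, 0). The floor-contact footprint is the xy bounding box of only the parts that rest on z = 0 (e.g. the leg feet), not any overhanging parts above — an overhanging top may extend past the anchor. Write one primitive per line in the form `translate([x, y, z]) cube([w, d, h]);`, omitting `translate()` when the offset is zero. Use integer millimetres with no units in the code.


translate([379, 433, 0]) cube([60, 60, 486]);
translate([379, 1385, 0]) cube([60, 60, 486]);
translate([2417, 433, 0]) cube([60, 60, 486]);
translate([2417, 1385, 0]) cube([60, 60, 486]);
translate([439, 433, 162]) cube([1978, 24, 162]);
translate([439, 1421, 162]) cube([1978, 24, 162]);
translate([379, 493, 162]) cube([24, 892, 162]);
translate([2453, 493, 162]) cube([24, 892, 162]);
translate([528, 433, 324]) cube([82, 1012, 15]);
translate([699, 433, 324]) cube([82, 1012, 15]);
translate([870, 433, 324]) cube([82, 1012, 15]);
translate([1041, 433, 324]) cube([82, 1012, 15]);
translate([1212, 433, 324]) cube([82, 1012, 15]);
translate([1383, 433, 324]) cube([82, 1012, 15]);
translate([1554, 433, 324]) cube([82, 1012, 15]);
translate([1725, 433, 324]) cube([82, 1012, 15]);
translate([1896, 433, 324]) cube([82, 1012, 15]);
translate([2067, 433, 324]) cube([82, 1012, 15]);
translate([2238, 433, 324]) cube([82, 1012, 15]);


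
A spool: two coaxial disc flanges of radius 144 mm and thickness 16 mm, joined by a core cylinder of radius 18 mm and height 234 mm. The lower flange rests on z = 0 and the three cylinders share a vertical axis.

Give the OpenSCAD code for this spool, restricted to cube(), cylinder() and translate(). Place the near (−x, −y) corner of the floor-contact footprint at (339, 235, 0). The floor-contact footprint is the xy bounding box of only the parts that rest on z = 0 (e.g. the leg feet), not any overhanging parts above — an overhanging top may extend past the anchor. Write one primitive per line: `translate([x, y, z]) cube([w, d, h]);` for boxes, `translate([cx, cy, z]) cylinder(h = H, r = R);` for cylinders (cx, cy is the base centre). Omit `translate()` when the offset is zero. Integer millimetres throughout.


translate([483, 379, 0]) cylinder(h = 16, r = 144);
translate([483, 379, 16]) cylinder(h = 234, r = 18);
translate([483, 379, 250]) cylinder(h = 16, r = 144);


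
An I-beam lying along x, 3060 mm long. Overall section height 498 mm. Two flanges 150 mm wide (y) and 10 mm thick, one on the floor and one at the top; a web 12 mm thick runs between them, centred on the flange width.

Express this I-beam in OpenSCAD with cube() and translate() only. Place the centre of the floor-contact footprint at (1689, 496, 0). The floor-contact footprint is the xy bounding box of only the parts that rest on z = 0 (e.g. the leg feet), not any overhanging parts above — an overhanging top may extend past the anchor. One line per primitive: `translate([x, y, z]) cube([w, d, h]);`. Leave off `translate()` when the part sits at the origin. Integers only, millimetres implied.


translate([159, 421, 0]) cube([3060, 150, 10]);
translate([159, 490, 10]) cube([3060, 12, 478]);
translate([159, 421, 488]) cube([3060, 150, 10]);


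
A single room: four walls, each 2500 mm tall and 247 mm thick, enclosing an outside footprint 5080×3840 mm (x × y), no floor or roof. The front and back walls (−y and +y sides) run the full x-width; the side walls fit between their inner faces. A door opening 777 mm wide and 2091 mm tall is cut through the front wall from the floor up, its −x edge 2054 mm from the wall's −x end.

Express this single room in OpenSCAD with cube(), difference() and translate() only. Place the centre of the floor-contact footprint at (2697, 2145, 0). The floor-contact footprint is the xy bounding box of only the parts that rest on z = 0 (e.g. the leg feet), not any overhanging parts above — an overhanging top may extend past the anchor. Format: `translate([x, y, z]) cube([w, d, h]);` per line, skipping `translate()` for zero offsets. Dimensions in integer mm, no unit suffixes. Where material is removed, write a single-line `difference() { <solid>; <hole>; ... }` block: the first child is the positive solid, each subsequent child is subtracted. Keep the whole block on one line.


difference() { translate([157, 225, 0]) cube([5080, 247, 2500]); translate([2211, 225, 0]) cube([777, 247, 2091]); }
translate([157, 3818, 0]) cube([5080, 247, 2500]);
translate([157, 472, 0]) cube([247, 3346, 2500]);
translate([4990, 472, 0]) cube([247, 3346, 2500]);


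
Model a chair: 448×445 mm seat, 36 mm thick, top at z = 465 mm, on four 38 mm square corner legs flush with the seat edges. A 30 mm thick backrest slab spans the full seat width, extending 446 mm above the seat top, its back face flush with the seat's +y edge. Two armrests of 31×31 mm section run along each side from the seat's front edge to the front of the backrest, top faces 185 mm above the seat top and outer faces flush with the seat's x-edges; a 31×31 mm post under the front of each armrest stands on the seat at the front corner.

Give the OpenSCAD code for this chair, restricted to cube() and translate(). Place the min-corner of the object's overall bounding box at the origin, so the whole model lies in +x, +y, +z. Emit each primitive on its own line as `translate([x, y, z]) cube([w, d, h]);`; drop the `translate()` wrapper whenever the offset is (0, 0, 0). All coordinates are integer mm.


translate([0, 0, 429]) cube([448, 445, 36]);
cube([38, 38, 429]);
translate([410, 0, 0]) cube([38, 38, 429]);
translate([0, 407, 0]) cube([38, 38, 429]);
translate([410, 407, 0]) cube([38, 38, 429]);
translate([0, 415, 465]) cube([448, 30, 446]);
translate([0, 0, 619]) cube([31, 415, 31]);
translate([417, 0, 619]) cube([31, 415, 31]);
translate([0, 0, 465]) cube([31, 31, 154]);
translate([417, 0, 465]) cube([31, 31, 154]);


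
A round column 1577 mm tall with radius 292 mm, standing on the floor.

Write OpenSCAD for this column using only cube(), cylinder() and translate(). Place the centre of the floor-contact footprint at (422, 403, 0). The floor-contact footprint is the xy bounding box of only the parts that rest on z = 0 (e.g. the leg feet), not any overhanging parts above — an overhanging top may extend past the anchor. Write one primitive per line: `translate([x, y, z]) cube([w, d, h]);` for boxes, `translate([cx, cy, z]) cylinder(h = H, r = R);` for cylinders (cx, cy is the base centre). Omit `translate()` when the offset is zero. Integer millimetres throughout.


translate([422, 403, 0]) cylinder(h = 1577, r = 292);


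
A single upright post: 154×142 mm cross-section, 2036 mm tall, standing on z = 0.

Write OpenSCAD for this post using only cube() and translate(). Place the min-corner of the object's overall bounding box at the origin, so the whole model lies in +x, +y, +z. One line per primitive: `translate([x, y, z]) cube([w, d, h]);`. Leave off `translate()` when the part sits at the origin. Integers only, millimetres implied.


cube([154, 142, 2036]);


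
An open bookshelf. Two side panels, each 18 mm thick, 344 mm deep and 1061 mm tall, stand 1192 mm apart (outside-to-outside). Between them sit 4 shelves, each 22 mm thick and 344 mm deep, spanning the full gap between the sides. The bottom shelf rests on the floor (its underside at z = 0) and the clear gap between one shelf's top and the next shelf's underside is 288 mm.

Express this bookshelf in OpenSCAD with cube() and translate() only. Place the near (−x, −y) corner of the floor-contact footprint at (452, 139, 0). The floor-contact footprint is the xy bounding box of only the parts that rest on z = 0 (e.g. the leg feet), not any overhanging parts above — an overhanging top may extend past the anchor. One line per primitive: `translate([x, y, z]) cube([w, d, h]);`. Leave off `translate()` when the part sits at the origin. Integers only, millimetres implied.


translate([452, 139, 0]) cube([18, 344, 1061]);
translate([1626, 139, 0]) cube([18, 344, 1061]);
translate([470, 139, 0]) cube([1156, 344, 22]);
translate([470, 139, 310]) cube([1156, 344, 22]);
translate([470, 139, 620]) cube([1156, 344, 22]);
translate([470, 139, 930]) cube([1156, 344, 22]);


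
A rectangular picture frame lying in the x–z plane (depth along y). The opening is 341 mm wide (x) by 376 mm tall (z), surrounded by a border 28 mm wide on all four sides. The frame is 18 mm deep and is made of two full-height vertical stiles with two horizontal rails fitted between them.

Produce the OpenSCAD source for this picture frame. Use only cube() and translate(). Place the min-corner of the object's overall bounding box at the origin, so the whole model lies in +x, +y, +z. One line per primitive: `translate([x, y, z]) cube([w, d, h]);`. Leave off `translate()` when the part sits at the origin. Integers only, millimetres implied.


cube([28, 18, 432]);
translate([369, 0, 0]) cube([28, 18, 432]);
translate([28, 0, 0]) cube([341, 18, 28]);
translate([28, 0, 404]) cube([341, 18, 28]);


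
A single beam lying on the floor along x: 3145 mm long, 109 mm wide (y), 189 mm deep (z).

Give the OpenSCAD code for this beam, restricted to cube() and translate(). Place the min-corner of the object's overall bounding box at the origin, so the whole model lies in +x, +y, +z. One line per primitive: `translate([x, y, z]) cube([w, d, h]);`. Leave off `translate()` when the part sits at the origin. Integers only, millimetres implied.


cube([3145, 109, 189]);


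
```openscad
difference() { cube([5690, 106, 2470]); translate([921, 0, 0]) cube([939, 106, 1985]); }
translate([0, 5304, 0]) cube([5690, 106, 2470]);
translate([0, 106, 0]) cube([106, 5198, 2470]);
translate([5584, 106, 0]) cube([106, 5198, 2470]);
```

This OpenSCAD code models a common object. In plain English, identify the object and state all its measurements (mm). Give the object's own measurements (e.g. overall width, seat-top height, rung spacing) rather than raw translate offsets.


A single room: four walls, each 2470 mm tall and 106 mm thick, enclosing an outside footprint 5690×5410 mm (x × y), no floor or roof. The front and back walls (−y and +y sides) run the full x-width; the side walls fit between their inner faces. A door opening 939 mm wide and 1985 mm tall is cut through the front wall from the floor up, its −x edge 921 mm from the wall's −x end.


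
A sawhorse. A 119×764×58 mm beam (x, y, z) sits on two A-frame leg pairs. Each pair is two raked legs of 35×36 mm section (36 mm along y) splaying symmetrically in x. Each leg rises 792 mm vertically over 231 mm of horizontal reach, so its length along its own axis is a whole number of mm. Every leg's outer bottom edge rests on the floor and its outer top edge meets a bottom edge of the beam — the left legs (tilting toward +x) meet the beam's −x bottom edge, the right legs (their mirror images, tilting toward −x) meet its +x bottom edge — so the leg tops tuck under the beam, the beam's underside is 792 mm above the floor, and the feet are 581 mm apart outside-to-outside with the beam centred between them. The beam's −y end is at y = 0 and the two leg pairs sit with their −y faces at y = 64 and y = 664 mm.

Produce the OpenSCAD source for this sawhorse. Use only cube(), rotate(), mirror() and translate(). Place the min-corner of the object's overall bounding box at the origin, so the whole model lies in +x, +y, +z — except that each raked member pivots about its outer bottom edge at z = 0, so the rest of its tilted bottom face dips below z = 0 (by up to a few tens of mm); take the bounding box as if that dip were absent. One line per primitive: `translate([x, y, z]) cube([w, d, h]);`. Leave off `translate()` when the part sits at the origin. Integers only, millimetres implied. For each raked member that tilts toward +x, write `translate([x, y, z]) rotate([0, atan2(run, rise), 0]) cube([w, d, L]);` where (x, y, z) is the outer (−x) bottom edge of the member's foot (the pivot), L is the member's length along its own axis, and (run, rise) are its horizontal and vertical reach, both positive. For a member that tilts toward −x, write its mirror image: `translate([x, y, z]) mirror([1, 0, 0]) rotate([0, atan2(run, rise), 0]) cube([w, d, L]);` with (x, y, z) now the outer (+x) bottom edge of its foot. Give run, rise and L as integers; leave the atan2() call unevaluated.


translate([231, 0, 792]) cube([119, 764, 58]);
translate([0, 64, 0]) rotate([0, atan2(231, 792), 0]) cube([35, 36, 825]);
translate([581, 64, 0]) mirror([1, 0, 0]) rotate([0, atan2(231, 792), 0]) cube([35, 36, 825]);
translate([0, 664, 0]) rotate([0, atan2(231, 792), 0]) cube([35, 36, 825]);
translate([581, 664, 0]) mirror([1, 0, 0]) rotate([0, atan2(231, 792), 0]) cube([35, 36, 825]);


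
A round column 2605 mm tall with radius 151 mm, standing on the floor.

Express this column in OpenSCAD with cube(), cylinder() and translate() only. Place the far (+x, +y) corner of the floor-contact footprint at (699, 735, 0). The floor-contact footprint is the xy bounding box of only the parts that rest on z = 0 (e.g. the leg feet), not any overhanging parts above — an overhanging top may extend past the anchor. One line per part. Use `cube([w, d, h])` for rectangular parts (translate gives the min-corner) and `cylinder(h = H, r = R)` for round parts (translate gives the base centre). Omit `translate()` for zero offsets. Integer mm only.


translate([548, 584, 0]) cylinder(h = 2605, r = 151);


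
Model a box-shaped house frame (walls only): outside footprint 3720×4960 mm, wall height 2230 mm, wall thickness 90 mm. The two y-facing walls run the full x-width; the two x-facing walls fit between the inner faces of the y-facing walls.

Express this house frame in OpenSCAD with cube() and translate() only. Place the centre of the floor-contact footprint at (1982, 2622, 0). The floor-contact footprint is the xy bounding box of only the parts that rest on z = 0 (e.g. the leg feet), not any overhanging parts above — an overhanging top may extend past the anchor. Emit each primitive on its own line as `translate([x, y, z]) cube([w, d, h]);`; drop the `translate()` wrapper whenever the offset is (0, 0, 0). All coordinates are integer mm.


translate([122, 142, 0]) cube([3720, 90, 2230]);
translate([122, 5012, 0]) cube([3720, 90, 2230]);
translate([122, 232, 0]) cube([90, 4780, 2230]);
translate([3752, 232, 0]) cube([90, 4780, 2230]);


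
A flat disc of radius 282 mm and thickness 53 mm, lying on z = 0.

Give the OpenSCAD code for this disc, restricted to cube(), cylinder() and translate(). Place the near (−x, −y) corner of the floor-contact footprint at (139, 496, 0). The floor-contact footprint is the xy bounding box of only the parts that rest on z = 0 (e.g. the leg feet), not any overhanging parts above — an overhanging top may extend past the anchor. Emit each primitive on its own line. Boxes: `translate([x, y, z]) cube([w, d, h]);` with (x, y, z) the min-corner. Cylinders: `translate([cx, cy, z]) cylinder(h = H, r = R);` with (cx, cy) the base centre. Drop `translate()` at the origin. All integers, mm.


translate([421, 778, 0]) cylinder(h = 53, r = 282);


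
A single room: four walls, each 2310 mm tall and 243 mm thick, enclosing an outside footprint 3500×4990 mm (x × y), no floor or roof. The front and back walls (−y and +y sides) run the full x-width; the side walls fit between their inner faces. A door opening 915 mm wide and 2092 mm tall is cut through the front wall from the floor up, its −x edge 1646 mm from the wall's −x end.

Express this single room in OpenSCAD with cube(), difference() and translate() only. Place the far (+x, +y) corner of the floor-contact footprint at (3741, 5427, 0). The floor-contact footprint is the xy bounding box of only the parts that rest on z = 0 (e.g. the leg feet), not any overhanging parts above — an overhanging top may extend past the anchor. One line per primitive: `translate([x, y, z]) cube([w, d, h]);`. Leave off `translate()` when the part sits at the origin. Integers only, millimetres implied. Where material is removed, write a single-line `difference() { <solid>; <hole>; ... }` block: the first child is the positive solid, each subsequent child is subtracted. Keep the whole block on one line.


difference() { translate([241, 437, 0]) cube([3500, 243, 2310]); translate([1887, 437, 0]) cube([915, 243, 2092]); }
translate([241, 5184, 0]) cube([3500, 243, 2310]);
translate([241, 680, 0]) cube([243, 4504, 2310]);
translate([3498, 680, 0]) cube([243, 4504, 2310]);


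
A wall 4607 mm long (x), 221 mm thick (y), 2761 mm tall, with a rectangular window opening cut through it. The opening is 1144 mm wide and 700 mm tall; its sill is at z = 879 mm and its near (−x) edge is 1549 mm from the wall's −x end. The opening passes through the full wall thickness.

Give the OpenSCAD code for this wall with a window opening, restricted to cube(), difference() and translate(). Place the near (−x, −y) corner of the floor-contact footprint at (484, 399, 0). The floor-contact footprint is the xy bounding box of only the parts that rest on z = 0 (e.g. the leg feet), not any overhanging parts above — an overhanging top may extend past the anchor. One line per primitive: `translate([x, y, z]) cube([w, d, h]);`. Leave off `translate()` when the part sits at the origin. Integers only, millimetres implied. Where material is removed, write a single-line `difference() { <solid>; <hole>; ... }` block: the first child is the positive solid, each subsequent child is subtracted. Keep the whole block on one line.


difference() { translate([484, 399, 0]) cube([4607, 221, 2761]); translate([2033, 399, 879]) cube([1144, 221, 700]); }


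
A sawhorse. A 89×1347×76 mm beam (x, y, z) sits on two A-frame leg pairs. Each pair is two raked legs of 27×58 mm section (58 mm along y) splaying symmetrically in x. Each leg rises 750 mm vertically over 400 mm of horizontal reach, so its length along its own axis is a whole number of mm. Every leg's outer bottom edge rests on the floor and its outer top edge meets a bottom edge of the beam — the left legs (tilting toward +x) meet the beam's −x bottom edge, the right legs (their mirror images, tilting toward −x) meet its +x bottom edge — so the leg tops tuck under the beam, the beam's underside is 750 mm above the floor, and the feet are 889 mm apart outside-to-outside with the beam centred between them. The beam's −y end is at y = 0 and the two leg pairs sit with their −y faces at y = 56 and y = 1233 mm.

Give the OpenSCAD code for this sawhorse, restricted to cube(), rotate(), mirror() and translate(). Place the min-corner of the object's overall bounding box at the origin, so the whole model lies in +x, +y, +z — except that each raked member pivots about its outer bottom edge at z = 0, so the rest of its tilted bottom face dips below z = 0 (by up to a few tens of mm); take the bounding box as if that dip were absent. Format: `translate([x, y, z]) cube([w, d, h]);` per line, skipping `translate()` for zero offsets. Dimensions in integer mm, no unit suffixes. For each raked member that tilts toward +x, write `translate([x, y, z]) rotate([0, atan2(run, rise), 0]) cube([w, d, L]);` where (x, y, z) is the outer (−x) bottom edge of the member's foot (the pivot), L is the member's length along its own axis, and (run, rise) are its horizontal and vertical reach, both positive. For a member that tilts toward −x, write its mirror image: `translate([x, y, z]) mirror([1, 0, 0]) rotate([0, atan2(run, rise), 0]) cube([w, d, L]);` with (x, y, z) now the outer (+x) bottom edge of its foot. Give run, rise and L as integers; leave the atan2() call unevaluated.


translate([400, 0, 750]) cube([89, 1347, 76]);
translate([0, 56, 0]) rotate([0, atan2(400, 750), 0]) cube([27, 58, 850]);
translate([889, 56, 0]) mirror([1, 0, 0]) rotate([0, atan2(400, 750), 0]) cube([27, 58, 850]);
translate([0, 1233, 0]) rotate([0, atan2(400, 750), 0]) cube([27, 58, 850]);
translate([889, 1233, 0]) mirror([1, 0, 0]) rotate([0, atan2(400, 750), 0]) cube([27, 58, 850]);
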